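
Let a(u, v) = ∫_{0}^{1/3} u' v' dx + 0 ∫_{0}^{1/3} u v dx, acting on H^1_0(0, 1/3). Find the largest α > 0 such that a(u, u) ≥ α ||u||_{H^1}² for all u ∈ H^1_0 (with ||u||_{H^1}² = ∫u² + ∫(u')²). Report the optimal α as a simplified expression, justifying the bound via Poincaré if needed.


α = 9*π^2/(1 + 9*π^2)

Coercivity of a(·,·) on H^1_0(0, 1/3) means a(u, u) ≥ α ||u||_{H^1}² for every u ∈ H^1_0.
The interval has length L = 1/3, and Poincaré/coercivity depend only on L. Here a(u, u) = ∫(u')² + (0)·∫u².
Here c = 0, so a(u,u) = ∫(u')² alone. The condition a(u,u) ≥ α||u||_{H^1}² reads (1−α)∫(u')² ≥ (α−c)∫u². Any admissible α is ≤ 1 (rapidly oscillating u have ∫u²/∫(u')² → 0), and α = 1 would force 0 ≥ (1−c)∫u², impossible since c < 1; so 1−α > 0. By the sharp Poincaré inequality on H^1_0 of an interval of length L, ∫(u')² ≥ (π/L)²∫u² with equality for the first sine mode sin(π(x−x₀)/L) (x₀ the left endpoint), so the inequality holds for all u iff (1−α)(π/L)² ≥ α − c, i.e. α ≤ ((π/L)² + c)/((π/L)² + 1) = (1 + c(L/π)²)/(1 + (L/π)²). (Direct route, valid since c ≤ 0: Poincaré gives c∫u² ≥ c(L/π)²∫(u')², so a(u,u) ≥ (1 + c(L/π)²)∫(u')², while ||u||_{H^1}² ≤ (1 + (L/π)²)∫(u')²; dividing yields the same α.) With (π/L)² = 9*π^2 and c = 0, the largest admissible constant is α = ((π/L)² + c)/((π/L)² + 1).
Simplifying, α = 9*π^2/(1 + 9*π^2).


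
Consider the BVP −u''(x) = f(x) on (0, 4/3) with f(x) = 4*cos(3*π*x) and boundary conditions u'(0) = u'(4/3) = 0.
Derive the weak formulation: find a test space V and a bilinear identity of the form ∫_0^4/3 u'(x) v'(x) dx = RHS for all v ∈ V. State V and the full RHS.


V = H^1(0, 4/3) (no boundary constraint on v; u is determined up to an additive constant); weak form: ∫_0^4/3 u'v' dx = ∫_0^4/3 (4*cos(3*π*x)) v dx for all v ∈ V.

Multiply both sides by a test function v and integrate from 0 to 4/3:
  ∫_0^4/3 −u''(x) v(x) dx = ∫_0^4/3 f(x) v(x) dx.
Integrate the LHS by parts once:
  ∫_0^4/3 −u'' v dx = −[u'(x) v(x)]_0^4/3 + ∫_0^4/3 u'(x) v'(x) dx.
Thus ∫_0^4/3 u'(x) v'(x) dx = ∫_0^4/3 f(x) v(x) dx + [u'(x) v(x)]_0^4/3.
Choose V so that boundary terms are either known or forced to vanish.
u has homogeneous Neumann: u'(0) = u'(4/3) = 0. So [u' v]_0^4/3 = 0·v(4/3) − 0·v(0) = 0 for any v; take V = H^1(0, 4/3).
Weak formulation: find u (satisfying any essential BC) such that ∫_0^4/3 u'(x) v'(x) dx = ∫_0^4/3 f v dx for all v ∈ V (homogeneous Neumann, so boundary terms vanish).
Substituting f(x) = 4*cos(3*π*x), the right-hand side is ∫_0^4/3 (4*cos(3*π*x)) v dx.
Compatibility check (pure Neumann): taking v ≡ 1 ∈ V gives 0 = ∫_0^4/3 f dx + (0) − (0), i.e. ∫_0^4/3 f dx must equal u'(0) − u'(4/3) = 0. Indeed ∫_0^4/3 (4*cos(3*π*x)) dx = 0, so the data are compatible. The solution is then unique only up to an additive constant (fix it e.g. by requiring ∫_0^4/3 u dx = 0).


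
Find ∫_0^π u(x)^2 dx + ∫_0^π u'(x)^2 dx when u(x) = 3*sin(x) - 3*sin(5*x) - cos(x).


||u||_{H^1(0,π)}^2 = 127*π

u'(x) = sin(x) + 3*cos(x) - 15*cos(5*x).
Expand u² and (u')² and integrate term by term on (0, π), using: for integers n ≥ 1, ∫_0^π sin²(nx) dx = ∫_0^π cos²(nx) dx = π/2; for n ≠ n', ∫_0^π sin(nx)sin(n'x) dx = ∫_0^π cos(nx)cos(n'x) dx = 0; and by product-to-sum, ∫_0^π sin(nx)cos(n'x) dx = ½∫_0^π [sin((n+n')x) + sin((n−n')x)] dx, which is 0 when n+n' is even and 2n/(n²−n'²) when n+n' is odd (it need not vanish on (0, π)).
  u² squared terms: (-1)²·∫cos(x)² dx = 1·π/2 = π/2;  (-3)²·∫sin(5x)² dx = 9·π/2 = 9*π/2;  (3)²·∫sin(x)² dx = 9·π/2 = 9*π/2.
  u² cross terms: 2·(-1)·(-3)·∫cos(x)·sin(5x) dx = 6·(0) = 0;  2·(-1)·(3)·∫cos(x)·sin(x) dx = -6·(0) = 0;  2·(-3)·(3)·∫sin(5x)·sin(x) dx = -18·(0) = 0.
  So ∫_0^π u² dx = π/2 + 9*π/2 + 9*π/2 + 0 + 0 + 0 = 19*π/2.
  (u')² squared terms: (-15)²·∫cos(5x)² dx = 225·π/2 = 225*π/2;  (3)²·∫cos(x)² dx = 9·π/2 = 9*π/2;  (1)²·∫sin(x)² dx = 1·π/2 = π/2.
  (u')² cross terms: 2·(-15)·(3)·∫cos(5x)·cos(x) dx = -90·(0) = 0;  2·(-15)·(1)·∫cos(5x)·sin(x) dx = -30·(0) = 0;  2·(3)·(1)·∫cos(x)·sin(x) dx = 6·(0) = 0.
  So ∫_0^π (u')² dx = 225*π/2 + 9*π/2 + π/2 + 0 + 0 + 0 = 235*π/2.
||u||_{H^1}^2 = (19*π/2) + (235*π/2) = 127*π.


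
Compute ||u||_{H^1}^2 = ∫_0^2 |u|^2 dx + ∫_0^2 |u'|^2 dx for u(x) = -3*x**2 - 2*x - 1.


||u||_{H^1}^2 = 4414/15

The H^1 norm (squared) on an interval (0, L) is
  ||u||_{H^1}^2 = ∫_0^L u(x)^2 dx + ∫_0^L u'(x)^2 dx.
Compute u'(x) = -6*x - 2.
Then u(x)^2 = 9*x**4 + 12*x**3 + 10*x**2 + 4*x + 1 and u'(x)^2 = 36*x**2 + 24*x + 4.
Integrate each monomial from 0 to 2 using ∫_0^2 c·x^n dx = c·2^(n+1)/(n+1):
  ∫_0^2 u(x)^2 dx = ∫_0^2 (9*x^4 + 12*x^3 + 10*x^2 + 4*x + 1) dx. Term by term:
    ∫_0^2 9*x^4 dx = 288/5;  ∫_0^2 12*x^3 dx = 48;  ∫_0^2 10*x^2 dx = 80/3;
    ∫_0^2 4*x dx = 8;  ∫_0^2 1 dx = 2.
  Sum: 288/5 + 48 + 80/3 + 8 + 2 = 2134/15.
  ∫_0^2 u'(x)^2 dx = ∫_0^2 (36*x^2 + 24*x + 4) dx. Term by term:
    ∫_0^2 36*x^2 dx = 96;  ∫_0^2 24*x dx = 48;  ∫_0^2 4 dx = 8.
  Sum: 96 + 48 + 8 = 152.
Adding: ||u||_{H^1}^2 = 2134/15 + 152 = 4414/15.


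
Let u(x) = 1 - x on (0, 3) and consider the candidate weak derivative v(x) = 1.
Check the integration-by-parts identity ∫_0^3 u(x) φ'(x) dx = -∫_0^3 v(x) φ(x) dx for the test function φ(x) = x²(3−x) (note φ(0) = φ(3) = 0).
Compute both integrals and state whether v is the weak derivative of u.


LHS = 27/4, RHS = -27/4. No, v is not the weak derivative of u.

u(x) = 1 - x, classical derivative u'(x) = -1.
φ(x) = x²(3−x), so φ'(x) = 3*x*(2 - x).
Note φ(0) = φ(3) = 0, so the boundary term u·φ vanishes.
LHS = ∫_0^3 u(x) φ'(x) dx = ∫_0^3 (3*x^3 - 9*x^2 + 6*x) dx. Term by term:
  ∫_0^3 3*x^3 dx = 243/4;  ∫_0^3 -9*x^2 dx = -81;  ∫_0^3 6*x dx = 27.
Sum: 243/4 − 81 + 27 = 27/4.
So LHS = 27/4.
∫_0^3 v(x) φ(x) dx = ∫_0^3 (-x^3 + 3*x^2) dx. Term by term:
  ∫_0^3 -x^3 dx = -81/4;  ∫_0^3 3*x^2 dx = 27.
Sum: -81/4 + 27 = 27/4.
So RHS = -∫_0^3 v(x) φ(x) dx = -27/4.
LHS − RHS = 27/2 ≠ 0, so the identity fails.
(For a valid weak derivative the identity must hold for EVERY test function, in particular this one. The failure shows v is NOT the weak derivative of u.)
Correct weak derivative would be u'(x) = -1.


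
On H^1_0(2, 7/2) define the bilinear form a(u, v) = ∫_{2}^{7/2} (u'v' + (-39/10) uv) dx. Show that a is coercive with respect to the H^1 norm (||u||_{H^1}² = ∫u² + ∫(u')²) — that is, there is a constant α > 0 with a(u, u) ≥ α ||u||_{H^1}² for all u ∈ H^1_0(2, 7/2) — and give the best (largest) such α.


α = (-351 + 40*π^2)/(10*(9 + 4*π^2))

Coercivity of a(·,·) on H^1_0(2, 7/2) means a(u, u) ≥ α ||u||_{H^1}² for every u ∈ H^1_0.
The interval has length L = 3/2, and Poincaré/coercivity depend only on L. Here a(u, u) = ∫(u')² + (-39/10)·∫u².
Here c = -39/10 < 0 with |c| < (π/L)² = 4*π^2/9, so coercivity still holds. The condition a(u,u) ≥ α||u||_{H^1}² reads (1−α)∫(u')² ≥ (α−c)∫u². Any admissible α is ≤ 1 (rapidly oscillating u have ∫u²/∫(u')² → 0), and α = 1 would force 0 ≥ (1−c)∫u², impossible since c < 1; so 1−α > 0. By the sharp Poincaré inequality on H^1_0 of an interval of length L, ∫(u')² ≥ (π/L)²∫u² with equality for the first sine mode sin(π(x−x₀)/L) (x₀ the left endpoint), so the inequality holds for all u iff (1−α)(π/L)² ≥ α − c, i.e. α ≤ ((π/L)² + c)/((π/L)² + 1) = (1 + c(L/π)²)/(1 + (L/π)²). (Direct route, valid since c ≤ 0: Poincaré gives c∫u² ≥ c(L/π)²∫(u')², so a(u,u) ≥ (1 + c(L/π)²)∫(u')², while ||u||_{H^1}² ≤ (1 + (L/π)²)∫(u')²; dividing yields the same α.) With (π/L)² = 4*π^2/9 and c = -39/10, the largest admissible constant is α = ((π/L)² + c)/((π/L)² + 1).
Simplifying, α = (-351 + 40*π^2)/(10*(9 + 4*π^2)).


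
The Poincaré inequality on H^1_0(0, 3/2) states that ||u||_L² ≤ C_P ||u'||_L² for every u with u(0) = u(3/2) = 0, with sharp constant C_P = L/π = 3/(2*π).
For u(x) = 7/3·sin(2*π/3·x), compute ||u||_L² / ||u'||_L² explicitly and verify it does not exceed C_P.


||u||_L² / ||u'||_L² = 3/(2*π) = C_P.

u(x) = 7/3·sin(2*π/3·x), so u'(x) = 14*π*cos(2*π*x/3)/9.
Writing u(x) = A·sin(kπx/L) with A = 7/3 and k = 1, use ∫_0^L sin²(kπx/L) dx = L/2 and ∫_0^L cos²(kπx/L) dx = L/2.
u² = 49/9·sin²(2*π/3·x) and (u')² = 196*π^2/81·cos²(2*π/3·x), and each of sin², cos² integrates to L/2 = 3/4 over (0, 3/2).
∫_0^3/2 u² dx = 49/12, so ||u||_L² = 7*sqrt(3)/6.
∫_0^3/2 (u')² dx = 49*π^2/27, so ||u'||_L² = 7*sqrt(3)*π/9.
Ratio ||u||_L² / ||u'||_L² = 3/(2*π).
Sharp Poincaré constant on H^1_0(0, 3/2) is C_P = L/π = 3/(2*π), achieved by sin(2*π/3·x).
This is the k = 1 eigenfunction (up to amplitude), so the ratio equals the sharp Poincaré constant exactly.


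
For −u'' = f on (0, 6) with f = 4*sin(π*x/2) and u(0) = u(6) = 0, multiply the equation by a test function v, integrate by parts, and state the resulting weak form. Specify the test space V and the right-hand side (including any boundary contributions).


V = H^1_0(0, 6) (so v(0) = v(6) = 0); weak form: ∫_0^6 u'v' dx = ∫_0^6 (4*sin(π*x/2)) v dx for all v ∈ V.

Multiply both sides by a test function v and integrate from 0 to 6:
  ∫_0^6 −u''(x) v(x) dx = ∫_0^6 f(x) v(x) dx.
Integrate the LHS by parts once:
  ∫_0^6 −u'' v dx = −[u'(x) v(x)]_0^6 + ∫_0^6 u'(x) v'(x) dx.
Thus ∫_0^6 u'(x) v'(x) dx = ∫_0^6 f(x) v(x) dx + [u'(x) v(x)]_0^6.
Choose V so that boundary terms are either known or forced to vanish.
u is Dirichlet: u(0) = u(6) = 0. Let V = H^1_0(0, 6); then v(0) = v(6) = 0, and [u' v]_0^6 = 0.
Weak formulation: find u (satisfying any essential BC) such that ∫_0^6 u'(x) v'(x) dx = ∫_0^6 f v dx for all v ∈ V.
Substituting f(x) = 4*sin(π*x/2), the right-hand side is ∫_0^6 (4*sin(π*x/2)) v dx.


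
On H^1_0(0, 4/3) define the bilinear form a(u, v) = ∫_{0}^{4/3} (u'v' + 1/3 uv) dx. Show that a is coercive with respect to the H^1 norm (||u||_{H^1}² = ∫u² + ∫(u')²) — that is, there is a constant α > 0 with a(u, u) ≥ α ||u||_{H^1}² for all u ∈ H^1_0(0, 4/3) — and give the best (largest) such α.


α = (16 + 27*π^2)/(3*(16 + 9*π^2))

Coercivity of a(·,·) on H^1_0(0, 4/3) means a(u, u) ≥ α ||u||_{H^1}² for every u ∈ H^1_0.
The interval has length L = 4/3, and Poincaré/coercivity depend only on L. Here a(u, u) = ∫(u')² + (1/3)·∫u².
Here 0 < c = 1/3 < 1. The condition a(u,u) ≥ α||u||_{H^1}² reads (1−α)∫(u')² ≥ (α−c)∫u². Any admissible α is ≤ 1 (rapidly oscillating u have ∫u²/∫(u')² → 0), and α = 1 would force 0 ≥ (1−c)∫u², impossible since c < 1; so 1−α > 0. By the sharp Poincaré inequality on H^1_0 of an interval of length L, ∫(u')² ≥ (π/L)²∫u² with equality for the first sine mode sin(π(x−x₀)/L) (x₀ the left endpoint), so the inequality holds for all u iff (1−α)(π/L)² ≥ α − c, i.e. α ≤ ((π/L)² + c)/((π/L)² + 1) = (1 + c(L/π)²)/(1 + (L/π)²). With (π/L)² = 9*π^2/16 and c = 1/3, the largest admissible constant is α = ((π/L)² + c)/((π/L)² + 1).
Simplifying, α = (16 + 27*π^2)/(3*(16 + 9*π^2)).


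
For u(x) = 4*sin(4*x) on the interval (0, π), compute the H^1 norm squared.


||u||_{H^1(0,π)}^2 = 136*π

u'(x) = 16*cos(4*x).
Expand u² and (u')² and integrate term by term on (0, π), using: for integers n ≥ 1, ∫_0^π sin²(nx) dx = ∫_0^π cos²(nx) dx = π/2; for n ≠ n', ∫_0^π sin(nx)sin(n'x) dx = ∫_0^π cos(nx)cos(n'x) dx = 0; and by product-to-sum, ∫_0^π sin(nx)cos(n'x) dx = ½∫_0^π [sin((n+n')x) + sin((n−n')x)] dx, which is 0 when n+n' is even and 2n/(n²−n'²) when n+n' is odd (it need not vanish on (0, π)).
  u² squared terms: (4)²·∫sin(4x)² dx = 16·π/2 = 8*π.
  So ∫_0^π u² dx = 8*π.
  (u')² squared terms: (16)²·∫cos(4x)² dx = 256·π/2 = 128*π.
  So ∫_0^π (u')² dx = 128*π.
||u||_{H^1}^2 = (8*π) + (128*π) = 136*π.


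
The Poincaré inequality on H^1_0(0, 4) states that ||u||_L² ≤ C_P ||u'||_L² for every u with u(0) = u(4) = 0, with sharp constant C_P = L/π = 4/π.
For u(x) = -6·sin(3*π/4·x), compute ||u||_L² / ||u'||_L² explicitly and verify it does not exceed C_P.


||u||_L² / ||u'||_L² = 4/(3*π) < C_P = 4/π.

u(x) = -6·sin(3*π/4·x), so u'(x) = -9*π*cos(3*π*x/4)/2.
Writing u(x) = A·sin(kπx/L) with A = -6 and k = 3, use ∫_0^L sin²(kπx/L) dx = L/2 and ∫_0^L cos²(kπx/L) dx = L/2.
u² = 36·sin²(3*π/4·x) and (u')² = 81*π^2/4·cos²(3*π/4·x), and each of sin², cos² integrates to L/2 = 2 over (0, 4).
∫_0^4 u² dx = 72, so ||u||_L² = 6*sqrt(2).
∫_0^4 (u')² dx = 81*π^2/2, so ||u'||_L² = 9*sqrt(2)*π/2.
Ratio ||u||_L² / ||u'||_L² = 4/(3*π).
Sharp Poincaré constant on H^1_0(0, 4) is C_P = L/π = 4/π, achieved by sin(π/4·x).
This is the k = 3 harmonic; the ratio L/(kπ) is strictly less than C_P = L/π, consistent with the sharp inequality ||u||_L² ≤ C_P ||u'||_L².


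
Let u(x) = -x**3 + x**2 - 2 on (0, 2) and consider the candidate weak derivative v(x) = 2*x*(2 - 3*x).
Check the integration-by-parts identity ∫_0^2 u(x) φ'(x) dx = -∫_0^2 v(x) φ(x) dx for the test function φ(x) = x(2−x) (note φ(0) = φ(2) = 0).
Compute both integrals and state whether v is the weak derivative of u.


LHS = 32/15, RHS = 64/15. No, v is not the weak derivative of u.

u(x) = -x**3 + x**2 - 2, classical derivative u'(x) = -3*x**2 + 2*x.
φ(x) = x(2−x), so φ'(x) = 2 - 2*x.
Note φ(0) = φ(2) = 0, so the boundary term u·φ vanishes.
LHS = ∫_0^2 u(x) φ'(x) dx = ∫_0^2 (2*x^4 - 4*x^3 + 2*x^2 + 4*x - 4) dx. Term by term:
  ∫_0^2 2*x^4 dx = 64/5;  ∫_0^2 -4*x^3 dx = -16;  ∫_0^2 2*x^2 dx = 16/3;
  ∫_0^2 4*x dx = 8;  ∫_0^2 -4 dx = -8.
Sum: 64/5 − 16 + 16/3 + 8 − 8 = 32/15.
So LHS = 32/15.
∫_0^2 v(x) φ(x) dx = ∫_0^2 (6*x^4 - 16*x^3 + 8*x^2) dx. Term by term:
  ∫_0^2 6*x^4 dx = 192/5;  ∫_0^2 -16*x^3 dx = -64;  ∫_0^2 8*x^2 dx = 64/3.
Sum: 192/5 − 64 + 64/3 = -64/15.
So RHS = -∫_0^2 v(x) φ(x) dx = 64/15.
LHS − RHS = -32/15 ≠ 0, so the identity fails.
(For a valid weak derivative the identity must hold for EVERY test function, in particular this one. The failure shows v is NOT the weak derivative of u.)
Correct weak derivative would be u'(x) = -3*x**2 + 2*x.


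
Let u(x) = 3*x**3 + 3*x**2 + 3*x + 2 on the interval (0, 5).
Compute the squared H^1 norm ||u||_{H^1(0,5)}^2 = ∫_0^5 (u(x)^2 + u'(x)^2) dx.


||u||_{H^1}^2 = 3383435/14

The H^1 norm (squared) on an interval (0, L) is
  ||u||_{H^1}^2 = ∫_0^L u(x)^2 dx + ∫_0^L u'(x)^2 dx.
Compute u'(x) = 9*x**2 + 6*x + 3.
Then u(x)^2 = 9*x**6 + 18*x**5 + 27*x**4 + 30*x**3 + 21*x**2 + 12*x + 4 and u'(x)^2 = 81*x**4 + 108*x**3 + 90*x**2 + 36*x + 9.
Integrate each monomial from 0 to 5 using ∫_0^5 c·x^n dx = c·5^(n+1)/(n+1):
  ∫_0^5 u(x)^2 dx = ∫_0^5 (9*x^6 + 18*x^5 + 27*x^4 + 30*x^3 + 21*x^2 + 12*x + 4) dx. Term by term:
    ∫_0^5 9*x^6 dx = 703125/7;  ∫_0^5 18*x^5 dx = 46875;  ∫_0^5 27*x^4 dx = 16875;
    ∫_0^5 30*x^3 dx = 9375/2;  ∫_0^5 21*x^2 dx = 875;  ∫_0^5 12*x dx = 150;
    ∫_0^5 4 dx = 20.
  Sum: 703125/7 + 46875 + 16875 + 9375/2 + 875 + 150 + 20 = 2379005/14.
  ∫_0^5 u'(x)^2 dx = ∫_0^5 (81*x^4 + 108*x^3 + 90*x^2 + 36*x + 9) dx. Term by term:
    ∫_0^5 81*x^4 dx = 50625;  ∫_0^5 108*x^3 dx = 16875;  ∫_0^5 90*x^2 dx = 3750;
    ∫_0^5 36*x dx = 450;  ∫_0^5 9 dx = 45.
  Sum: 50625 + 16875 + 3750 + 450 + 45 = 71745.
Adding: ||u||_{H^1}^2 = 2379005/14 + 71745 = 3383435/14.


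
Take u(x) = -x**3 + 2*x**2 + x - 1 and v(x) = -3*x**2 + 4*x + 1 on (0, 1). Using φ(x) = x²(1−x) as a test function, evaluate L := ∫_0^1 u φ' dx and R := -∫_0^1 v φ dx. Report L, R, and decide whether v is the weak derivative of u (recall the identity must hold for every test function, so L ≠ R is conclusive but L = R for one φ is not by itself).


LHS = -11/60, RHS = -11/60. Yes, v = u' weakly.

u(x) = -x**3 + 2*x**2 + x - 1, classical derivative u'(x) = -3*x**2 + 4*x + 1.
φ(x) = x²(1−x), so φ'(x) = x*(2 - 3*x).
Note φ(0) = φ(1) = 0, so the boundary term u·φ vanishes.
LHS = ∫_0^1 u(x) φ'(x) dx = ∫_0^1 (3*x^5 - 8*x^4 + x^3 + 5*x^2 - 2*x) dx. Term by term:
  ∫_0^1 3*x^5 dx = 1/2;  ∫_0^1 -8*x^4 dx = -8/5;  ∫_0^1 x^3 dx = 1/4;
  ∫_0^1 5*x^2 dx = 5/3;  ∫_0^1 -2*x dx = -1.
Sum: 1/2 − 8/5 + 1/4 + 5/3 − 1 = -11/60.
So LHS = -11/60.
∫_0^1 v(x) φ(x) dx = ∫_0^1 (3*x^5 - 7*x^4 + 3*x^3 + x^2) dx. Term by term:
  ∫_0^1 3*x^5 dx = 1/2;  ∫_0^1 -7*x^4 dx = -7/5;  ∫_0^1 3*x^3 dx = 3/4;
  ∫_0^1 x^2 dx = 1/3.
Sum: 1/2 − 7/5 + 3/4 + 1/3 = 11/60.
So RHS = -∫_0^1 v(x) φ(x) dx = -11/60.
LHS = RHS, so the identity holds for this test φ.
Moreover u is smooth here and v(x) = u'(x) = -3*x**2 + 4*x + 1 pointwise, so the identity holds for every test function. Hence v is the weak derivative of u.


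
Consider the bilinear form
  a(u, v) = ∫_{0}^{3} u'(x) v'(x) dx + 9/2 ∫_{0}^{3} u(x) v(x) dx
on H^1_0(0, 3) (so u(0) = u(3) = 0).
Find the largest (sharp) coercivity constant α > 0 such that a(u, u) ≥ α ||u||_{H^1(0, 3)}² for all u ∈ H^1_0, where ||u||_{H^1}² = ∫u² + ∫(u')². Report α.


α = 1

Coercivity of a(·,·) on H^1_0(0, 3) means a(u, u) ≥ α ||u||_{H^1}² for every u ∈ H^1_0.
The interval has length L = 3, and Poincaré/coercivity depend only on L. Here a(u, u) = ∫(u')² + (9/2)·∫u².
Here c = 9/2 ≥ 1, so a(u,u) = ∫(u')² + c∫u² ≥ ∫(u')² + ∫u² = ||u||_{H^1}², i.e. α = 1 works. No larger α is possible: a(u,u) ≥ α||u||_{H^1}² means (1−α)∫(u')² ≥ (α−c)∫u², and for the modes u_n = sin(nπ(x−x₀)/L) (x₀ the left endpoint) one has ∫u_n²/∫(u_n')² = (L/(nπ))² → 0, so a(u_n,u_n)/||u_n||_{H^1}² → 1. Hence the optimal constant is α = 1.
Therefore α = 1.


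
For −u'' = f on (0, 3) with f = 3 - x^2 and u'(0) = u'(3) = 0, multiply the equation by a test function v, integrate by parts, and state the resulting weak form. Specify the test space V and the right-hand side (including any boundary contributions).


V = H^1(0, 3) (no boundary constraint on v; u is determined up to an additive constant); weak form: ∫_0^3 u'v' dx = ∫_0^3 (3 - x^2) v dx for all v ∈ V.

Multiply both sides by a test function v and integrate from 0 to 3:
  ∫_0^3 −u''(x) v(x) dx = ∫_0^3 f(x) v(x) dx.
Integrate the LHS by parts once:
  ∫_0^3 −u'' v dx = −[u'(x) v(x)]_0^3 + ∫_0^3 u'(x) v'(x) dx.
Thus ∫_0^3 u'(x) v'(x) dx = ∫_0^3 f(x) v(x) dx + [u'(x) v(x)]_0^3.
Choose V so that boundary terms are either known or forced to vanish.
u has homogeneous Neumann: u'(0) = u'(3) = 0. So [u' v]_0^3 = 0·v(3) − 0·v(0) = 0 for any v; take V = H^1(0, 3).
Weak formulation: find u (satisfying any essential BC) such that ∫_0^3 u'(x) v'(x) dx = ∫_0^3 f v dx for all v ∈ V (homogeneous Neumann, so boundary terms vanish).
Substituting f(x) = 3 - x^2, the right-hand side is ∫_0^3 (3 - x^2) v dx.
Compatibility check (pure Neumann): taking v ≡ 1 ∈ V gives 0 = ∫_0^3 f dx + (0) − (0), i.e. ∫_0^3 f dx must equal u'(0) − u'(3) = 0. Indeed ∫_0^3 (3 - x^2) dx = 0, so the data are compatible. The solution is then unique only up to an additive constant (fix it e.g. by requiring ∫_0^3 u dx = 0).


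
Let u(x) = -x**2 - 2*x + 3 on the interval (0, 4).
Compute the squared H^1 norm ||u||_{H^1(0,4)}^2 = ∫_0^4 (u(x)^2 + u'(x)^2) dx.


||u||_{H^1}^2 = 7852/15

The H^1 norm (squared) on an interval (0, L) is
  ||u||_{H^1}^2 = ∫_0^L u(x)^2 dx + ∫_0^L u'(x)^2 dx.
Compute u'(x) = -2*x - 2.
Then u(x)^2 = x**4 + 4*x**3 - 2*x**2 - 12*x + 9 and u'(x)^2 = 4*x**2 + 8*x + 4.
Integrate each monomial from 0 to 4 using ∫_0^4 c·x^n dx = c·4^(n+1)/(n+1):
  ∫_0^4 u(x)^2 dx = ∫_0^4 (x^4 + 4*x^3 - 2*x^2 - 12*x + 9) dx. Term by term:
    ∫_0^4 x^4 dx = 1024/5;  ∫_0^4 4*x^3 dx = 256;  ∫_0^4 -2*x^2 dx = -128/3;
    ∫_0^4 -12*x dx = -96;  ∫_0^4 9 dx = 36.
  Sum: 1024/5 + 256 − 128/3 − 96 + 36 = 5372/15.
  ∫_0^4 u'(x)^2 dx = ∫_0^4 (4*x^2 + 8*x + 4) dx. Term by term:
    ∫_0^4 4*x^2 dx = 256/3;  ∫_0^4 8*x dx = 64;  ∫_0^4 4 dx = 16.
  Sum: 256/3 + 64 + 16 = 496/3.
Adding: ||u||_{H^1}^2 = 5372/15 + 496/3 = 7852/15.


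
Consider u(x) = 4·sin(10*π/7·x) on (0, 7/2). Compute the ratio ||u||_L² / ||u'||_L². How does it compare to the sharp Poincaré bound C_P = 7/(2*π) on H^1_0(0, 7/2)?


||u||_L² / ||u'||_L² = 7/(10*π) < C_P = 7/(2*π).

u(x) = 4·sin(10*π/7·x), so u'(x) = 40*π*cos(10*π*x/7)/7.
Writing u(x) = A·sin(kπx/L) with A = 4 and k = 5, use ∫_0^L sin²(kπx/L) dx = L/2 and ∫_0^L cos²(kπx/L) dx = L/2.
u² = 16·sin²(10*π/7·x) and (u')² = 1600*π^2/49·cos²(10*π/7·x), and each of sin², cos² integrates to L/2 = 7/4 over (0, 7/2).
∫_0^7/2 u² dx = 28, so ||u||_L² = 2*sqrt(7).
∫_0^7/2 (u')² dx = 400*π^2/7, so ||u'||_L² = 20*sqrt(7)*π/7.
Ratio ||u||_L² / ||u'||_L² = 7/(10*π).
Sharp Poincaré constant on H^1_0(0, 7/2) is C_P = L/π = 7/(2*π), achieved by sin(2*π/7·x).
This is the k = 5 harmonic; the ratio L/(kπ) is strictly less than C_P = L/π, consistent with the sharp inequality ||u||_L² ≤ C_P ||u'||_L².


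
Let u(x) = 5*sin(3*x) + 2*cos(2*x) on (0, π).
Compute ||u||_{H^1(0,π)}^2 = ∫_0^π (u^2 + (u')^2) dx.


||u||_{H^1(0,π)}^2 = 120 + 135*π

u'(x) = -4*sin(2*x) + 15*cos(3*x).
Expand u² and (u')² and integrate term by term on (0, π), using: for integers n ≥ 1, ∫_0^π sin²(nx) dx = ∫_0^π cos²(nx) dx = π/2; for n ≠ n', ∫_0^π sin(nx)sin(n'x) dx = ∫_0^π cos(nx)cos(n'x) dx = 0; and by product-to-sum, ∫_0^π sin(nx)cos(n'x) dx = ½∫_0^π [sin((n+n')x) + sin((n−n')x)] dx, which is 0 when n+n' is even and 2n/(n²−n'²) when n+n' is odd (it need not vanish on (0, π)).
  u² squared terms: (2)²·∫cos(2x)² dx = 4·π/2 = 2*π;  (5)²·∫sin(3x)² dx = 25·π/2 = 25*π/2.
  u² cross terms: 2·(2)·(5)·∫cos(2x)·sin(3x) dx = 20·(6/5) = 24.
  So ∫_0^π u² dx = 2*π + 25*π/2 + 24 = 24 + 29*π/2.
  (u')² squared terms: (-4)²·∫sin(2x)² dx = 16·π/2 = 8*π;  (15)²·∫cos(3x)² dx = 225·π/2 = 225*π/2.
  (u')² cross terms: 2·(-4)·(15)·∫sin(2x)·cos(3x) dx = -120·(-4/5) = 96.
  So ∫_0^π (u')² dx = 8*π + 225*π/2 + 96 = 96 + 241*π/2.
||u||_{H^1}^2 = (24 + 29*π/2) + (96 + 241*π/2) = 120 + 135*π.


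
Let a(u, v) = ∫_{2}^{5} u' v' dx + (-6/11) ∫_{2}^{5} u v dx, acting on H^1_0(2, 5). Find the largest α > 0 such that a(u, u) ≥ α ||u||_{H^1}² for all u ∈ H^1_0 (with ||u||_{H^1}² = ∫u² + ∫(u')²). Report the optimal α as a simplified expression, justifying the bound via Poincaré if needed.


α = (-54/11 + π^2)/(9 + π^2)

Coercivity of a(·,·) on H^1_0(2, 5) means a(u, u) ≥ α ||u||_{H^1}² for every u ∈ H^1_0.
The interval has length L = 3, and Poincaré/coercivity depend only on L. Here a(u, u) = ∫(u')² + (-6/11)·∫u².
Here c = -6/11 < 0 with |c| < (π/L)² = π^2/9, so coercivity still holds. The condition a(u,u) ≥ α||u||_{H^1}² reads (1−α)∫(u')² ≥ (α−c)∫u². Any admissible α is ≤ 1 (rapidly oscillating u have ∫u²/∫(u')² → 0), and α = 1 would force 0 ≥ (1−c)∫u², impossible since c < 1; so 1−α > 0. By the sharp Poincaré inequality on H^1_0 of an interval of length L, ∫(u')² ≥ (π/L)²∫u² with equality for the first sine mode sin(π(x−x₀)/L) (x₀ the left endpoint), so the inequality holds for all u iff (1−α)(π/L)² ≥ α − c, i.e. α ≤ ((π/L)² + c)/((π/L)² + 1) = (1 + c(L/π)²)/(1 + (L/π)²). (Direct route, valid since c ≤ 0: Poincaré gives c∫u² ≥ c(L/π)²∫(u')², so a(u,u) ≥ (1 + c(L/π)²)∫(u')², while ||u||_{H^1}² ≤ (1 + (L/π)²)∫(u')²; dividing yields the same α.) With (π/L)² = π^2/9 and c = -6/11, the largest admissible constant is α = ((π/L)² + c)/((π/L)² + 1).
Simplifying, α = (-54/11 + π^2)/(9 + π^2).


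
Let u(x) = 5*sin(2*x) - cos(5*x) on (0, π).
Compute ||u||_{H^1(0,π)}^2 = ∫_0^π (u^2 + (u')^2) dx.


||u||_{H^1(0,π)}^2 = 1040/21 + 151*π/2

u'(x) = 5*sin(5*x) + 10*cos(2*x).
Expand u² and (u')² and integrate term by term on (0, π), using: for integers n ≥ 1, ∫_0^π sin²(nx) dx = ∫_0^π cos²(nx) dx = π/2; for n ≠ n', ∫_0^π sin(nx)sin(n'x) dx = ∫_0^π cos(nx)cos(n'x) dx = 0; and by product-to-sum, ∫_0^π sin(nx)cos(n'x) dx = ½∫_0^π [sin((n+n')x) + sin((n−n')x)] dx, which is 0 when n+n' is even and 2n/(n²−n'²) when n+n' is odd (it need not vanish on (0, π)).
  u² squared terms: (-1)²·∫cos(5x)² dx = 1·π/2 = π/2;  (5)²·∫sin(2x)² dx = 25·π/2 = 25*π/2.
  u² cross terms: 2·(-1)·(5)·∫cos(5x)·sin(2x) dx = -10·(-4/21) = 40/21.
  So ∫_0^π u² dx = π/2 + 25*π/2 + 40/21 = 40/21 + 13*π.
  (u')² squared terms: (5)²·∫sin(5x)² dx = 25·π/2 = 25*π/2;  (10)²·∫cos(2x)² dx = 100·π/2 = 50*π.
  (u')² cross terms: 2·(5)·(10)·∫sin(5x)·cos(2x) dx = 100·(10/21) = 1000/21.
  So ∫_0^π (u')² dx = 25*π/2 + 50*π + 1000/21 = 1000/21 + 125*π/2.
||u||_{H^1}^2 = (40/21 + 13*π) + (1000/21 + 125*π/2) = 1040/21 + 151*π/2.


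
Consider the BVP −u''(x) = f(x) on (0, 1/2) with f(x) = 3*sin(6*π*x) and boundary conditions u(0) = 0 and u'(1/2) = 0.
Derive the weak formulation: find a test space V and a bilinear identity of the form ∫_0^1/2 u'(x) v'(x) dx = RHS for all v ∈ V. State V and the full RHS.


V = {v ∈ H^1(0, 1/2) : v(0) = 0} (test functions vanish at x = 0 where u is specified); weak form: ∫_0^1/2 u'v' dx = ∫_0^1/2 (3*sin(6*π*x)) v dx for all v ∈ V.

Multiply both sides by a test function v and integrate from 0 to 1/2:
  ∫_0^1/2 −u''(x) v(x) dx = ∫_0^1/2 f(x) v(x) dx.
Integrate the LHS by parts once:
  ∫_0^1/2 −u'' v dx = −[u'(x) v(x)]_0^1/2 + ∫_0^1/2 u'(x) v'(x) dx.
Thus ∫_0^1/2 u'(x) v'(x) dx = ∫_0^1/2 f(x) v(x) dx + [u'(x) v(x)]_0^1/2.
Choose V so that boundary terms are either known or forced to vanish.
Mixed BC: u(0) = 0 (Dirichlet) and u'(1/2) = 0 (Neumann). Define V = {v ∈ H^1(0, 1/2) : v(0) = 0}. Then [u' v]_0^1/2 = u'(1/2)·v(1/2) − u'(0)·0 = 0.
Weak formulation: find u (satisfying any essential BC) such that ∫_0^1/2 u'(x) v'(x) dx = ∫_0^1/2 f v dx for all v ∈ V (Dirichlet at 0 absorbed into V; the Neumann datum at x = 1/2 is zero, so no boundary term remains).
Substituting f(x) = 3*sin(6*π*x), the right-hand side is ∫_0^1/2 (3*sin(6*π*x)) v dx.


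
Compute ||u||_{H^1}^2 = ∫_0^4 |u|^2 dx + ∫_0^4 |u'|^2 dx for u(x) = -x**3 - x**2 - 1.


||u||_{H^1}^2 = 142420/21

The H^1 norm (squared) on an interval (0, L) is
  ||u||_{H^1}^2 = ∫_0^L u(x)^2 dx + ∫_0^L u'(x)^2 dx.
Compute u'(x) = -3*x**2 - 2*x.
Then u(x)^2 = x**6 + 2*x**5 + x**4 + 2*x**3 + 2*x**2 + 1 and u'(x)^2 = 9*x**4 + 12*x**3 + 4*x**2.
Integrate each monomial from 0 to 4 using ∫_0^4 c·x^n dx = c·4^(n+1)/(n+1):
  ∫_0^4 u(x)^2 dx = ∫_0^4 (x^6 + 2*x^5 + x^4 + 2*x^3 + 2*x^2 + 1) dx. Term by term:
    ∫_0^4 x^6 dx = 16384/7;  ∫_0^4 2*x^5 dx = 4096/3;  ∫_0^4 x^4 dx = 1024/5;
    ∫_0^4 2*x^3 dx = 128;  ∫_0^4 2*x^2 dx = 128/3;  ∫_0^4 1 dx = 4.
  Sum: 16384/7 + 4096/3 + 1024/5 + 128 + 128/3 + 4 = 142988/35.
  ∫_0^4 u'(x)^2 dx = ∫_0^4 (9*x^4 + 12*x^3 + 4*x^2) dx. Term by term:
    ∫_0^4 9*x^4 dx = 9216/5;  ∫_0^4 12*x^3 dx = 768;  ∫_0^4 4*x^2 dx = 256/3.
  Sum: 9216/5 + 768 + 256/3 = 40448/15.
Adding: ||u||_{H^1}^2 = 142988/35 + 40448/15 = 142420/21.


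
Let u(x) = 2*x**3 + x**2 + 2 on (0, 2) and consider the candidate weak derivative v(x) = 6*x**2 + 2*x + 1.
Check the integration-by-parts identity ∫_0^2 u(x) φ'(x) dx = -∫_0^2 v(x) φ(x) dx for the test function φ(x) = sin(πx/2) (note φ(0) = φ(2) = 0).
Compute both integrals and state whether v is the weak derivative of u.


LHS = -56/π + 192/π^3, RHS = -60/π + 192/π^3. No, v is not the weak derivative of u.

u(x) = 2*x**3 + x**2 + 2, classical derivative u'(x) = 6*x**2 + 2*x.
φ(x) = sin(πx/2), so φ'(x) = π*cos(π*x/2)/2.
Note φ(0) = φ(2) = 0, so the boundary term u·φ vanishes.
LHS = ∫_0^2 u(x) φ'(x) dx = ∫_0^2 (π*x^3*cos(π*x/2) + π*x^2*cos(π*x/2)/2 + π*cos(π*x/2)) dx. Term by term:
  ∫_0^2 π*cos(π*x/2) dx = 0;  ∫_0^2 π*x^3*cos(π*x/2) dx = -48/π + 192/π^3;  ∫_0^2 π*x^2*cos(π*x/2)/2 dx = -8/π.
Sum: 0 + -48/π + 192/π^3 − 8/π = -56/π + 192/π^3.
So LHS = -56/π + 192/π^3.
∫_0^2 v(x) φ(x) dx = ∫_0^2 (6*x^2*sin(π*x/2) + 2*x*sin(π*x/2) + sin(π*x/2)) dx. Term by term:
  ∫_0^2 2*x*sin(π*x/2) dx = 8/π;  ∫_0^2 6*x^2*sin(π*x/2) dx = -192/π^3 + 48/π;  ∫_0^2 sin(π*x/2) dx = 4/π.
Sum: 8/π + -192/π^3 + 48/π + 4/π = -192/π^3 + 60/π.
So RHS = -∫_0^2 v(x) φ(x) dx = -60/π + 192/π^3.
LHS − RHS = 4/π ≠ 0, so the identity fails.
(For a valid weak derivative the identity must hold for EVERY test function, in particular this one. The failure shows v is NOT the weak derivative of u.)
Correct weak derivative would be u'(x) = 6*x**2 + 2*x.


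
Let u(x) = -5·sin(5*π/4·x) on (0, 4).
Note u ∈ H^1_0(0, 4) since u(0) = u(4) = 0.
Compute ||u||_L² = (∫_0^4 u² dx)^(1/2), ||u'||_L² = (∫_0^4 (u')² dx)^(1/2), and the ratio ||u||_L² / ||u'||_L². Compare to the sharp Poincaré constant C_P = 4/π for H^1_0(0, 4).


||u||_L² / ||u'||_L² = 4/(5*π) < C_P = 4/π.

u(x) = -5·sin(5*π/4·x), so u'(x) = -25*π*cos(5*π*x/4)/4.
Writing u(x) = A·sin(kπx/L) with A = -5 and k = 5, use ∫_0^L sin²(kπx/L) dx = L/2 and ∫_0^L cos²(kπx/L) dx = L/2.
u² = 25·sin²(5*π/4·x) and (u')² = 625*π^2/16·cos²(5*π/4·x), and each of sin², cos² integrates to L/2 = 2 over (0, 4).
∫_0^4 u² dx = 50, so ||u||_L² = 5*sqrt(2).
∫_0^4 (u')² dx = 625*π^2/8, so ||u'||_L² = 25*sqrt(2)*π/4.
Ratio ||u||_L² / ||u'||_L² = 4/(5*π).
Sharp Poincaré constant on H^1_0(0, 4) is C_P = L/π = 4/π, achieved by sin(π/4·x).
This is the k = 5 harmonic; the ratio L/(kπ) is strictly less than C_P = L/π, consistent with the sharp inequality ||u||_L² ≤ C_P ||u'||_L².


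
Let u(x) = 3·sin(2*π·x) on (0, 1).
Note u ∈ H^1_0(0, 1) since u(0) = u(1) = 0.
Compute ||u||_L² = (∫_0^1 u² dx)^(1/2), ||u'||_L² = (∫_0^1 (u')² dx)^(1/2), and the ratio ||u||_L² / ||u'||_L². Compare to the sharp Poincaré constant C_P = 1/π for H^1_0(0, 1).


||u||_L² / ||u'||_L² = 1/(2*π) < C_P = 1/π.

u(x) = 3·sin(2*π·x), so u'(x) = 6*π*cos(2*π*x).
Writing u(x) = A·sin(kπx/L) with A = 3 and k = 2, use ∫_0^L sin²(kπx/L) dx = L/2 and ∫_0^L cos²(kπx/L) dx = L/2.
u² = 9·sin²(2*π·x) and (u')² = 36*π^2·cos²(2*π·x), and each of sin², cos² integrates to L/2 = 1/2 over (0, 1).
∫_0^1 u² dx = 9/2, so ||u||_L² = 3*sqrt(2)/2.
∫_0^1 (u')² dx = 18*π^2, so ||u'||_L² = 3*sqrt(2)*π.
Ratio ||u||_L² / ||u'||_L² = 1/(2*π).
Sharp Poincaré constant on H^1_0(0, 1) is C_P = L/π = 1/π, achieved by sin(π·x).
This is the k = 2 harmonic; the ratio L/(kπ) is strictly less than C_P = L/π, consistent with the sharp inequality ||u||_L² ≤ C_P ||u'||_L².


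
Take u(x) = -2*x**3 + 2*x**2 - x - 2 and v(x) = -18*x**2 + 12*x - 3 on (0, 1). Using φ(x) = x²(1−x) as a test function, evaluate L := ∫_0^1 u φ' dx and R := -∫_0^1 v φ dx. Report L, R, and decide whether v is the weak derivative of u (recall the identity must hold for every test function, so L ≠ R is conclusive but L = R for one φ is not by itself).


LHS = 1/12, RHS = 1/4. No, v is not the weak derivative of u.

u(x) = -2*x**3 + 2*x**2 - x - 2, classical derivative u'(x) = -6*x**2 + 4*x - 1.
φ(x) = x²(1−x), so φ'(x) = x*(2 - 3*x).
Note φ(0) = φ(1) = 0, so the boundary term u·φ vanishes.
LHS = ∫_0^1 u(x) φ'(x) dx = ∫_0^1 (6*x^5 - 10*x^4 + 7*x^3 + 4*x^2 - 4*x) dx. Term by term:
  ∫_0^1 6*x^5 dx = 1;  ∫_0^1 -10*x^4 dx = -2;  ∫_0^1 7*x^3 dx = 7/4;
  ∫_0^1 4*x^2 dx = 4/3;  ∫_0^1 -4*x dx = -2.
Sum: 1 − 2 + 7/4 + 4/3 − 2 = 1/12.
So LHS = 1/12.
∫_0^1 v(x) φ(x) dx = ∫_0^1 (18*x^5 - 30*x^4 + 15*x^3 - 3*x^2) dx. Term by term:
  ∫_0^1 18*x^5 dx = 3;  ∫_0^1 -30*x^4 dx = -6;  ∫_0^1 15*x^3 dx = 15/4;
  ∫_0^1 -3*x^2 dx = -1.
Sum: 3 − 6 + 15/4 − 1 = -1/4.
So RHS = -∫_0^1 v(x) φ(x) dx = 1/4.
LHS − RHS = -1/6 ≠ 0, so the identity fails.
(For a valid weak derivative the identity must hold for EVERY test function, in particular this one. The failure shows v is NOT the weak derivative of u.)
Correct weak derivative would be u'(x) = -6*x**2 + 4*x - 1.


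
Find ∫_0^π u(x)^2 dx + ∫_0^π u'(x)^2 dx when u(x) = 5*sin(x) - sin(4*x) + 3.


||u||_{H^1(0,π)}^2 = 60 + 85*π/2

u'(x) = 5*cos(x) - 4*cos(4*x).
Expand u² and (u')² and integrate term by term on (0, π), using: for integers n ≥ 1, ∫_0^π sin²(nx) dx = ∫_0^π cos²(nx) dx = π/2; for n ≠ n', ∫_0^π sin(nx)sin(n'x) dx = ∫_0^π cos(nx)cos(n'x) dx = 0; and by product-to-sum, ∫_0^π sin(nx)cos(n'x) dx = ½∫_0^π [sin((n+n')x) + sin((n−n')x)] dx, which is 0 when n+n' is even and 2n/(n²−n'²) when n+n' is odd (it need not vanish on (0, π)). For the constant mode: ∫_0^π 1 dx = π, ∫_0^π cos(nx) dx = 0, ∫_0^π sin(nx) dx = (1−(−1)^n)/n.
  u² squared terms: (3)²·∫1 dx = 9·π = 9*π;  (-1)²·∫sin(4x)² dx = 1·π/2 = π/2;  (5)²·∫sin(x)² dx = 25·π/2 = 25*π/2.
  u² cross terms: 2·(3)·(-1)·∫1·sin(4x) dx = -6·(0) = 0;  2·(3)·(5)·∫1·sin(x) dx = 30·(2) = 60;  2·(-1)·(5)·∫sin(4x)·sin(x) dx = -10·(0) = 0.
  So ∫_0^π u² dx = 9*π + π/2 + 25*π/2 + 0 + 60 + 0 = 60 + 22*π.
  (u')² squared terms: (-4)²·∫cos(4x)² dx = 16·π/2 = 8*π;  (5)²·∫cos(x)² dx = 25·π/2 = 25*π/2.
  (u')² cross terms: 2·(-4)·(5)·∫cos(4x)·cos(x) dx = -40·(0) = 0.
  So ∫_0^π (u')² dx = 8*π + 25*π/2 + 0 = 41*π/2.
||u||_{H^1}^2 = (60 + 22*π) + (41*π/2) = 60 + 85*π/2.


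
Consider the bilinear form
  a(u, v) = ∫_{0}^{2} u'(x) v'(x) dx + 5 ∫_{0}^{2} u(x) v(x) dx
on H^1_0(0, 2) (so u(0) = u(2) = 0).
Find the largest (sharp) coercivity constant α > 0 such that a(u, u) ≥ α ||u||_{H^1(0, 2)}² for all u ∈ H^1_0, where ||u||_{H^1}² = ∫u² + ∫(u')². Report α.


α = 1

Coercivity of a(·,·) on H^1_0(0, 2) means a(u, u) ≥ α ||u||_{H^1}² for every u ∈ H^1_0.
The interval has length L = 2, and Poincaré/coercivity depend only on L. Here a(u, u) = ∫(u')² + (5)·∫u².
Here c = 5 ≥ 1, so a(u,u) = ∫(u')² + c∫u² ≥ ∫(u')² + ∫u² = ||u||_{H^1}², i.e. α = 1 works. No larger α is possible: a(u,u) ≥ α||u||_{H^1}² means (1−α)∫(u')² ≥ (α−c)∫u², and for the modes u_n = sin(nπ(x−x₀)/L) (x₀ the left endpoint) one has ∫u_n²/∫(u_n')² = (L/(nπ))² → 0, so a(u_n,u_n)/||u_n||_{H^1}² → 1. Hence the optimal constant is α = 1.
Therefore α = 1.


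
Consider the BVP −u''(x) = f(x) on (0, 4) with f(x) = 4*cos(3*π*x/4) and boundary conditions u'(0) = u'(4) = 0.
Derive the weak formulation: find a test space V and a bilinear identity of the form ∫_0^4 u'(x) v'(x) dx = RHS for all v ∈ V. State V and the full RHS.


V = H^1(0, 4) (no boundary constraint on v; u is determined up to an additive constant); weak form: ∫_0^4 u'v' dx = ∫_0^4 (4*cos(3*π*x/4)) v dx for all v ∈ V.

Multiply both sides by a test function v and integrate from 0 to 4:
  ∫_0^4 −u''(x) v(x) dx = ∫_0^4 f(x) v(x) dx.
Integrate the LHS by parts once:
  ∫_0^4 −u'' v dx = −[u'(x) v(x)]_0^4 + ∫_0^4 u'(x) v'(x) dx.
Thus ∫_0^4 u'(x) v'(x) dx = ∫_0^4 f(x) v(x) dx + [u'(x) v(x)]_0^4.
Choose V so that boundary terms are either known or forced to vanish.
u has homogeneous Neumann: u'(0) = u'(4) = 0. So [u' v]_0^4 = 0·v(4) − 0·v(0) = 0 for any v; take V = H^1(0, 4).
Weak formulation: find u (satisfying any essential BC) such that ∫_0^4 u'(x) v'(x) dx = ∫_0^4 f v dx for all v ∈ V (homogeneous Neumann, so boundary terms vanish).
Substituting f(x) = 4*cos(3*π*x/4), the right-hand side is ∫_0^4 (4*cos(3*π*x/4)) v dx.
Compatibility check (pure Neumann): taking v ≡ 1 ∈ V gives 0 = ∫_0^4 f dx + (0) − (0), i.e. ∫_0^4 f dx must equal u'(0) − u'(4) = 0. Indeed ∫_0^4 (4*cos(3*π*x/4)) dx = 0, so the data are compatible. The solution is then unique only up to an additive constant (fix it e.g. by requiring ∫_0^4 u dx = 0).


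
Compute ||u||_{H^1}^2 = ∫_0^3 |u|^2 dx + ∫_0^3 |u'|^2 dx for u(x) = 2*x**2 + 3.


||u||_{H^1}^2 = 2367/5

The H^1 norm (squared) on an interval (0, L) is
  ||u||_{H^1}^2 = ∫_0^L u(x)^2 dx + ∫_0^L u'(x)^2 dx.
Compute u'(x) = 4*x.
Then u(x)^2 = 4*x**4 + 12*x**2 + 9 and u'(x)^2 = 16*x**2.
Integrate each monomial from 0 to 3 using ∫_0^3 c·x^n dx = c·3^(n+1)/(n+1):
  ∫_0^3 u(x)^2 dx = ∫_0^3 (4*x^4 + 12*x^2 + 9) dx. Term by term:
    ∫_0^3 4*x^4 dx = 972/5;  ∫_0^3 12*x^2 dx = 108;  ∫_0^3 9 dx = 27.
  Sum: 972/5 + 108 + 27 = 1647/5.
  ∫_0^3 u'(x)^2 dx = ∫_0^3 (16*x^2) dx. Term by term:
    ∫_0^3 16*x^2 dx = 144.
Adding: ||u||_{H^1}^2 = 1647/5 + 144 = 2367/5.


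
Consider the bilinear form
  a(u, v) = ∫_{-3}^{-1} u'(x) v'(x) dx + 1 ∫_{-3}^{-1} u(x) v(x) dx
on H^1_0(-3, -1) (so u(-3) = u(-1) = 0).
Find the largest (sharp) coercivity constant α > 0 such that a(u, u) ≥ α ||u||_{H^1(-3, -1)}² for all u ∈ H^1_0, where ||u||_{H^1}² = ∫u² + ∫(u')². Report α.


α = 1

Coercivity of a(·,·) on H^1_0(-3, -1) means a(u, u) ≥ α ||u||_{H^1}² for every u ∈ H^1_0.
The interval has length L = 2, and Poincaré/coercivity depend only on L. Here a(u, u) = ∫(u')² + (1)·∫u².
Here c = 1 ≥ 1, so a(u,u) = ∫(u')² + c∫u² ≥ ∫(u')² + ∫u² = ||u||_{H^1}², i.e. α = 1 works. No larger α is possible: a(u,u) ≥ α||u||_{H^1}² means (1−α)∫(u')² ≥ (α−c)∫u², and for the modes u_n = sin(nπ(x−x₀)/L) (x₀ the left endpoint) one has ∫u_n²/∫(u_n')² = (L/(nπ))² → 0, so a(u_n,u_n)/||u_n||_{H^1}² → 1. Hence the optimal constant is α = 1.
Therefore α = 1.


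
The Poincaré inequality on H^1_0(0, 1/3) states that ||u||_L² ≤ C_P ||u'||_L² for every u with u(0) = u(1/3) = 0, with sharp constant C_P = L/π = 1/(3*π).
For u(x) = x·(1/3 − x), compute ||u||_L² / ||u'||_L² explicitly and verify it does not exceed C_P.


||u||_L² / ||u'||_L² = sqrt(10)/30 < C_P = 1/(3*π).

u(x) = x·(1/3 − x), so u'(x) = 1/3 - 2*x.
u(x) = x·(1/3 − x) vanishes at x = 0 and x = 1/3, so u ∈ H^1_0(0, 1/3). Differentiate via the product rule and integrate the resulting polynomials term by term.
  ∫_0^1/3 u² dx = ∫_0^1/3 (x^4 - 2*x^3/3 + x^2/9) dx. Term by term:
    ∫_0^1/3 x^4 dx = 1/1215;  ∫_0^1/3 -2*x^3/3 dx = -1/486;  ∫_0^1/3 x^2/9 dx = 1/729.
  Sum: 1/1215 − 1/486 + 1/729 = 1/7290.
  ∫_0^1/3 (u')² dx = ∫_0^1/3 (4*x^2 - 4*x/3 + 1/9) dx. Term by term:
    ∫_0^1/3 4*x^2 dx = 4/81;  ∫_0^1/3 -4*x/3 dx = -2/27;  ∫_0^1/3 1/9 dx = 1/27.
  Sum: 4/81 − 2/27 + 1/27 = 1/81.
∫_0^1/3 u² dx = 1/7290, so ||u||_L² = sqrt(10)/270.
∫_0^1/3 (u')² dx = 1/81, so ||u'||_L² = 1/9.
Ratio ||u||_L² / ||u'||_L² = sqrt(10)/30.
Sharp Poincaré constant on H^1_0(0, 1/3) is C_P = L/π = 1/(3*π), achieved by sin(3*π·x).
A polynomial bump cannot attain the sharp Poincaré constant (only the first sine eigenfunction does), so the ratio is strictly less than C_P, consistent with ||u||_L² ≤ C_P ||u'||_L².


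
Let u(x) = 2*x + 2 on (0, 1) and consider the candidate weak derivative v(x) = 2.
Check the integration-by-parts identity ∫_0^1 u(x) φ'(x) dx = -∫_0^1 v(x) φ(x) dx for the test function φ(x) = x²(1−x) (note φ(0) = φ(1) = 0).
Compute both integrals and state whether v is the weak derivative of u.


LHS = -1/6, RHS = -1/6. Yes, v = u' weakly.

u(x) = 2*x + 2, classical derivative u'(x) = 2.
φ(x) = x²(1−x), so φ'(x) = x*(2 - 3*x).
Note φ(0) = φ(1) = 0, so the boundary term u·φ vanishes.
LHS = ∫_0^1 u(x) φ'(x) dx = ∫_0^1 (-6*x^3 - 2*x^2 + 4*x) dx. Term by term:
  ∫_0^1 -6*x^3 dx = -3/2;  ∫_0^1 -2*x^2 dx = -2/3;  ∫_0^1 4*x dx = 2.
Sum: -3/2 − 2/3 + 2 = -1/6.
So LHS = -1/6.
∫_0^1 v(x) φ(x) dx = ∫_0^1 (-2*x^3 + 2*x^2) dx. Term by term:
  ∫_0^1 -2*x^3 dx = -1/2;  ∫_0^1 2*x^2 dx = 2/3.
Sum: -1/2 + 2/3 = 1/6.
So RHS = -∫_0^1 v(x) φ(x) dx = -1/6.
LHS = RHS, so the identity holds for this test φ.
Moreover u is smooth here and v(x) = u'(x) = 2 pointwise, so the identity holds for every test function. Hence v is the weak derivative of u.
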